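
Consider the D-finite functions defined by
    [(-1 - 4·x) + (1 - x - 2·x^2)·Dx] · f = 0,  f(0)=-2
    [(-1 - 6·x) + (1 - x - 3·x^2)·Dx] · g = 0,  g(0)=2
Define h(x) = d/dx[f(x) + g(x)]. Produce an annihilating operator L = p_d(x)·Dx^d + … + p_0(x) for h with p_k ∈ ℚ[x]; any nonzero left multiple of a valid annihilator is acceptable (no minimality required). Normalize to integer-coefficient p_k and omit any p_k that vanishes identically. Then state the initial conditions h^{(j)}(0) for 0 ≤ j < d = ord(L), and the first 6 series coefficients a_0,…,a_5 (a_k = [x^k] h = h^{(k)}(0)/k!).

f: a_k = -2, -2, -6, -10, -22, -42, …
g: a_k = 2, 2, 8, 14, 38, 80, …
Weyl lclm of L_f,L_g ⇒ L₀ (ord ≤ 2).
Differentiate: ansatz ord ≤ ord L₀ ⇒ L.
L = (-6 - 264·x - 360·x^2 - 1176·x^3 - 2406·x^4 - 3600·x^5 + 1296·x^6) + (6 + 54·x + 114·x^2 + 96·x^3 + 27·x^4 - 2334·x^5 - 1872·x^6 + 864·x^7)·Dx + (-1 + 2·x - 11·x^2 - 18·x^3 + 158·x^4 + 61·x^5 - 377·x^6 - 168·x^7 + 108·x^8)·Dx^2  (order 2).
h: a_k = 0, 4, 12, 64, 190, 648, …
ICs: h(0) = 0, h′(0) = 4.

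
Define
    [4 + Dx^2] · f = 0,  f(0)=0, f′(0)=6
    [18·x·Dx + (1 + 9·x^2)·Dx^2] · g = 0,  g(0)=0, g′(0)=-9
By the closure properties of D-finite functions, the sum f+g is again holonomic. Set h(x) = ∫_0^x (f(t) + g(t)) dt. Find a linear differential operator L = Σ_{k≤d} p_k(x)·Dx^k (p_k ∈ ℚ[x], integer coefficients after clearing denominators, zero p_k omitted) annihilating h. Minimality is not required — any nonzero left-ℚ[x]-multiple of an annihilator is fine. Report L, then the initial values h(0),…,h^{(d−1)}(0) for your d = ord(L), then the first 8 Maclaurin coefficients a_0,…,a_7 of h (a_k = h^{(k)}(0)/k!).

L = (-3744·x + 37584·x^3 + 11664·x^5)·Dx^2 + (-28 + 864·x^2 + 10692·x^4 + 5832·x^6)·Dx^3 + (-936·x + 9396·x^3 + 2916·x^5)·Dx^4 + (-7 + 216·x^2 + 2673·x^4 + 1458·x^6)·Dx^5  (order 5).
h: a_k = 0, 0, -3/2, 0, 23/4, 0, -145/6, 0, …
ICs: h(0) = 0, h′(0) = 0, h′′(0) = -3, h′′′(0) = 0, h′′′′(0) = 138.

f: a_k = 0, 6, 0, -4, 0, 4/5, 0, -8/105, …
g: a_k = 0, -9, 0, 27, 0, -729/5, 0, 6561/7, …
L₀ := lclm(L_f,L_g); ord L₀ ≤ 2+2.
h=∫h₀ ⇒ L = L₀·Dx.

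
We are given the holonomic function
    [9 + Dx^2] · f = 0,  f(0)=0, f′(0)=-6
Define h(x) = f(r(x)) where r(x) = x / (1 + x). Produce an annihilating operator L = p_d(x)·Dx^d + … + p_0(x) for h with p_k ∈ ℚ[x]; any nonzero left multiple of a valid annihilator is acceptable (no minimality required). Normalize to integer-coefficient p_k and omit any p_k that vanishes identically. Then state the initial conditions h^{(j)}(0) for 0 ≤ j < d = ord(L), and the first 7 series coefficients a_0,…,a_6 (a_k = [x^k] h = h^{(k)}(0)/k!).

f: a_k = 0, -6, 0, 9, 0, -81/20, 0, …
f∘r: x↦r, Dx↦Dx/r' in L_f ⇒ L₀.
L = 9 + (2 + 6·x + 6·x^2 + 2·x^3)·Dx + (1 + 4·x + 6·x^2 + 4·x^3 + x^4)·Dx^2  (order 2).
h: a_k = 0, -6, 6, 3, -21, 879/20, -255/4, …
ICs: h(0) = 0, h′(0) = -6.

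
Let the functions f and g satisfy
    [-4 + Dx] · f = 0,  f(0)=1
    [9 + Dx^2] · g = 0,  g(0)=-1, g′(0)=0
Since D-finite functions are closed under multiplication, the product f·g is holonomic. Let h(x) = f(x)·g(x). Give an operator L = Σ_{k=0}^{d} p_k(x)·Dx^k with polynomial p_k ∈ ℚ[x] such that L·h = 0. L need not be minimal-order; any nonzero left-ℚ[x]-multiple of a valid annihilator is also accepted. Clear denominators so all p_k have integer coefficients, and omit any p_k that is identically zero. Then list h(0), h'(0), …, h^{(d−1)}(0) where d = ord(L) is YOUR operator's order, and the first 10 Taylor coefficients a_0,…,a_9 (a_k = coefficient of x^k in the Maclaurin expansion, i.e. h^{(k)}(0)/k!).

L = 25 - 8·Dx + Dx^2  (order 2).
h: a_k = -1, -4, -7/2, 22/3, 527/24, 779/30, 11753/720, 4031/1260, -164833/40320, -430441/90720, …
ICs: h(0) = -1, h′(0) = -4.

f: a_k = 1, 4, 8, 32/3, 32/3, 128/15, 256/45, 1024/315, 512/315, 2048/2835, …
g: a_k = -1, 0, 9/2, 0, -27/8, 0, 81/80, 0, -729/4480, 0, …
Product ⇒ symmetric product L₀, ord ≤ 2.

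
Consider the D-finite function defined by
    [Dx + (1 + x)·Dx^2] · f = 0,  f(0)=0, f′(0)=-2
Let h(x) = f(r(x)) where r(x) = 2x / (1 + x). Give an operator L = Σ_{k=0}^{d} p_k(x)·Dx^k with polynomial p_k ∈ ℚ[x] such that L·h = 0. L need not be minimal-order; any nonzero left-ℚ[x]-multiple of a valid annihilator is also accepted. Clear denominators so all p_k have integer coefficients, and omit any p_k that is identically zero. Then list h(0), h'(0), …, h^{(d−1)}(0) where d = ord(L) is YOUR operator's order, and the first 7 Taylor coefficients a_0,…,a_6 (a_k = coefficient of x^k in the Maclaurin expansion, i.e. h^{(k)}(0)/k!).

L = (4 + 6·x)·Dx + (1 + 4·x + 3·x^2)·Dx^2  (order 2).
h: a_k = 0, -4, 8, -52/3, 40, -484/5, 728/3, …
ICs: h(0) = 0, h′(0) = -4.

f: a_k = 0, -2, 1, -2/3, 1/2, -2/5, 1/3, …
Substitute x→r, Dx→(1/r')Dx; clear ⇒ L₀.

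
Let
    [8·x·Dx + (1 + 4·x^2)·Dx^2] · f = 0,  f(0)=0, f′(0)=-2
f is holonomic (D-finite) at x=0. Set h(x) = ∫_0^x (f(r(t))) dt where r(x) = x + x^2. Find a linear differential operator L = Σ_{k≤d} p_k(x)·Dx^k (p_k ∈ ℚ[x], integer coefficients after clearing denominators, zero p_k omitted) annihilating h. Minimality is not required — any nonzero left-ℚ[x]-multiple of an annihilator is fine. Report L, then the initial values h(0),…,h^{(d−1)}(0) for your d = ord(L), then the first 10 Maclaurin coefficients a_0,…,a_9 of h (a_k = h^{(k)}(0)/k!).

L = (-2 + 8·x + 32·x^2 + 48·x^3 + 24·x^4)·Dx^2 + (1 + 2·x + 4·x^2 + 16·x^3 + 20·x^4 + 8·x^5)·Dx^3  (order 3).
h: a_k = 0, 0, -1, -2/3, 2/3, 8/5, 4/15, -88/21, -40/7, 64/9, …
ICs: h(0) = 0, h′(0) = 0, h′′(0) = -2.

f: a_k = 0, -2, 0, 8/3, 0, -32/5, 0, 128/7, 0, -512/9, …
L₀ from L_f via x↦r, Dx↦r'^{-1}Dx.
Integrate: L := L₀·Dx.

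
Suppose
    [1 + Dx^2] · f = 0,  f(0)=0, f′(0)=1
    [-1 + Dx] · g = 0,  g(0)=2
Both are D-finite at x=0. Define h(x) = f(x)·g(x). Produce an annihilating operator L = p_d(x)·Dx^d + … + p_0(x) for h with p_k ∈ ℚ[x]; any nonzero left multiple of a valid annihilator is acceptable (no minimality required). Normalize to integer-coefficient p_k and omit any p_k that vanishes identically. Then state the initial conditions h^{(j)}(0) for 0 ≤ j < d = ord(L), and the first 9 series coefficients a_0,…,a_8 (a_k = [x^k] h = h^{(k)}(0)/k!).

L = 2 - 2·Dx + Dx^2  (order 2).
h: a_k = 0, 2, 2, 2/3, 0, -1/15, -1/45, -1/315, 0, …
ICs: h(0) = 0, h′(0) = 2.

f: a_k = 0, 1, 0, -1/6, 0, 1/120, 0, -1/5040, 0, …
g: a_k = 2, 2, 1, 1/3, 1/12, 1/60, 1/360, 1/2520, 1/20160, …
Product ⇒ symmetric product L₀, ord ≤ 2.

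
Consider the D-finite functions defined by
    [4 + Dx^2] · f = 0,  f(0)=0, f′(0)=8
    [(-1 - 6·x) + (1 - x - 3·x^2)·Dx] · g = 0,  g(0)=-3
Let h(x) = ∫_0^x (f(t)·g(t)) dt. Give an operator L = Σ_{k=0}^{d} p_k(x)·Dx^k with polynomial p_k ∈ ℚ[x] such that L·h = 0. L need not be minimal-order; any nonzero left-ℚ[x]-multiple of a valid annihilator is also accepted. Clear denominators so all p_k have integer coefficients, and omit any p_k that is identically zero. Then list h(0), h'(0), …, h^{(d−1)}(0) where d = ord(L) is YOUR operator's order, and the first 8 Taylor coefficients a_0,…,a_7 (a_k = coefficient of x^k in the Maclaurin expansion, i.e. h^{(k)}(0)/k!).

L = (2 + 4·x + 12·x^2)·Dx + (2 + 12·x)·Dx^2 + (-1 + x + 3·x^2)·Dx^3  (order 3).
h: a_k = 0, 0, -12, -8, -20, -152/5, -988/15, -608/5, …
ICs: h(0) = 0, h′(0) = 0, h′′(0) = -24.

f: a_k = 0, 8, 0, -16/3, 0, 16/15, 0, -32/315, …
g: a_k = -3, -3, -12, -21, -57, -120, -291, -651, …
Product ⇒ symmetric product L₀, ord ≤ 2.
∫: right-multiply L₀ by Dx.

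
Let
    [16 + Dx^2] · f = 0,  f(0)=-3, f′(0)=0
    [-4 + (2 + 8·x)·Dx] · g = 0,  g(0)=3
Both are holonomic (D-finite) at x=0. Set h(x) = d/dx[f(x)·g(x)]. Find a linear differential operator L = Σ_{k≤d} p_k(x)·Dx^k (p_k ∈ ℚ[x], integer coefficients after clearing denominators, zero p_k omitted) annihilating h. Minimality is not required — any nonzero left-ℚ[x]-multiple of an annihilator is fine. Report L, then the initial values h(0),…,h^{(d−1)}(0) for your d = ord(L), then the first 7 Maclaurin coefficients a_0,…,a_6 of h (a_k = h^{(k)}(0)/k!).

f: a_k = -3, 0, 24, 0, -32, 0, 256/15, …
g: a_k = 3, 6, -6, 12, -30, 84, -252, …
L₀ := L_f ⊗_s L_g (sym. prod.), ord ≤ 2.
h=h₀': d/dx-closure on L₀ ⇒ L.
L = (212 + 2304·x + 8704·x^2 + 16384·x^3 + 16384·x^4) + (-4 - 144·x - 768·x^2 - 1024·x^3)·Dx + (7 + 88·x + 432·x^2 + 1024·x^3 + 1024·x^4)·Dx^2  (order 2).
h: a_k = -18, 180, 324, -600, -780, 8376/5, -22456/5, …
ICs: h(0) = -18, h′(0) = 180.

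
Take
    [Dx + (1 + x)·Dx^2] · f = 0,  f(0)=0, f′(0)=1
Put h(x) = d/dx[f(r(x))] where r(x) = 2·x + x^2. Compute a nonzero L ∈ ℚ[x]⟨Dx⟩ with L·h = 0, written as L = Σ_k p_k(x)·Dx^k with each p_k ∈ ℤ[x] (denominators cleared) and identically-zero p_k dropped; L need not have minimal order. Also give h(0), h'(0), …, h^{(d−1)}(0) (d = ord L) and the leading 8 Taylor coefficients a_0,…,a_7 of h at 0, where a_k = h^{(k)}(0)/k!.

f: a_k = 0, 1, -1/2, 1/3, -1/4, 1/5, -1/6, 1/7, …
L₀ from L_f via x↦r, Dx↦r'^{-1}Dx.
Differentiate: ansatz ord ≤ ord L₀ ⇒ L.
L = 1 + (1 + x)·Dx  (order 1).
h: a_k = 2, -2, 2, -2, 2, -2, 2, -2, …
ICs: h(0) = 2.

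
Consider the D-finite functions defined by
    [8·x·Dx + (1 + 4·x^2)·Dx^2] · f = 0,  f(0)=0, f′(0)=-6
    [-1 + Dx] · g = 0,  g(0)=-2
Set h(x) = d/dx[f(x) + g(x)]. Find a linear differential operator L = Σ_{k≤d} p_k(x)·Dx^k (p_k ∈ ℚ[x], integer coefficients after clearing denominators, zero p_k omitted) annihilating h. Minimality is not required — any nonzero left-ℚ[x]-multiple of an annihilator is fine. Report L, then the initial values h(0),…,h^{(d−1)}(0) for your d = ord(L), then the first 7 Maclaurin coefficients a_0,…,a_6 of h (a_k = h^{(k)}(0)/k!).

L = (8 - 8·x - 96·x^2 - 32·x^3) + (-9 + 88·x^2 - 16·x^4)·Dx + (1 + 8·x + 8·x^2 + 32·x^3 + 16·x^4)·Dx^2  (order 2).
h: a_k = -8, -2, 23, -1/3, -1153/12, -1/60, 138239/360, …
ICs: h(0) = -8, h′(0) = -2.

f: a_k = 0, -6, 0, 8, 0, -96/5, 0, …
g: a_k = -2, -2, -1, -1/3, -1/12, -1/60, -1/360, …
Sum ⇒ L₀ = lclm(L_f,L_g) in ℚ(x)⟨Dx⟩.
Derive L from L₀ (diff closure).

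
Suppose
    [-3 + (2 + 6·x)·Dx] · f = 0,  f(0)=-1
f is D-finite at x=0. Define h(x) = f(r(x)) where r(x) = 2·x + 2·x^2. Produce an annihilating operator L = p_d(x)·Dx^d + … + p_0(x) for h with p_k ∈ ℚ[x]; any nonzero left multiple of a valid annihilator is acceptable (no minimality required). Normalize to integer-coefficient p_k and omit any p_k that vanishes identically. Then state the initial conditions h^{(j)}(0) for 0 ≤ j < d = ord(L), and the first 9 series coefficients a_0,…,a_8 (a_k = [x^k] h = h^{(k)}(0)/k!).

L = (-3 - 6·x) + (1 + 6·x + 6·x^2)·Dx  (order 1).
h: a_k = -1, -3, 3/2, -9/2, 117/8, -405/8, 2943/16, -11097/16, 344493/128, …
ICs: h(0) = -1.

f: a_k = -1, -3/2, 9/8, -27/16, 405/128, -1701/256, 15309/1024, -72171/2048, 2814669/32768, …
h₀=f(r): pull back L_f along r ⇒ L₀.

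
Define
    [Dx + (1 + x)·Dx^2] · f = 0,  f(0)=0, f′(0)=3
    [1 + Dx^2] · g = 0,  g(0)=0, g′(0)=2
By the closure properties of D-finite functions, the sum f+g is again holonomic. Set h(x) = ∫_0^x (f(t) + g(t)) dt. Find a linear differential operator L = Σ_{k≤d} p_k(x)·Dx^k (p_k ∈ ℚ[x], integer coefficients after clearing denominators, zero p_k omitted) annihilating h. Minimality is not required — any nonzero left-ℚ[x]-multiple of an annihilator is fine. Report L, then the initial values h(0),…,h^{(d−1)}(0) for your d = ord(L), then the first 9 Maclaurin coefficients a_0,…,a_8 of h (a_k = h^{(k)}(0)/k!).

L = (7 + 2·x + x^2)·Dx^2 + (3 + 5·x + 3·x^2 + x^3)·Dx^3 + (7 + 2·x + x^2)·Dx^4 + (3 + 5·x + 3·x^2 + x^3)·Dx^5  (order 5).
h: a_k = 0, 0, 5/2, -1/2, 1/6, -3/20, 37/360, -1/14, 1079/20160, …
ICs: h(0) = 0, h′(0) = 0, h′′(0) = 5, h′′′(0) = -3, h′′′′(0) = 4.

f: a_k = 0, 3, -3/2, 1, -3/4, 3/5, -1/2, 3/7, -3/8, …
g: a_k = 0, 2, 0, -1/3, 0, 1/60, 0, -1/2520, 0, …
L₀ := lclm(L_f,L_g); ord L₀ ≤ 2+2.
Integrate: L := L₀·Dx.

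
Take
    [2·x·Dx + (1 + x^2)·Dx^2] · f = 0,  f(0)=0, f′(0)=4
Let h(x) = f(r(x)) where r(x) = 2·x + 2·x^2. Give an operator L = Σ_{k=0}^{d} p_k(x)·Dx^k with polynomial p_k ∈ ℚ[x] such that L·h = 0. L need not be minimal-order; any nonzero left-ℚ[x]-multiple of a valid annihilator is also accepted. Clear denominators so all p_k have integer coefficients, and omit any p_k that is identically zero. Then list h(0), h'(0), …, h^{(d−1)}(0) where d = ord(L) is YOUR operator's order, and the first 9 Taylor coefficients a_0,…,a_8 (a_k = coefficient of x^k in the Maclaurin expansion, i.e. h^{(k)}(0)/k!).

L = (-2 + 8·x + 32·x^2 + 48·x^3 + 24·x^4)·Dx + (1 + 2·x + 4·x^2 + 16·x^3 + 20·x^4 + 8·x^5)·Dx^2  (order 2).
h: a_k = 0, 8, 8, -32/3, -32, -32/5, 352/3, 1280/7, -256, …
ICs: h(0) = 0, h′(0) = 8.

f: a_k = 0, 4, 0, -4/3, 0, 4/5, 0, -4/7, 0, …
h₀=f(r): pull back L_f along r ⇒ L₀.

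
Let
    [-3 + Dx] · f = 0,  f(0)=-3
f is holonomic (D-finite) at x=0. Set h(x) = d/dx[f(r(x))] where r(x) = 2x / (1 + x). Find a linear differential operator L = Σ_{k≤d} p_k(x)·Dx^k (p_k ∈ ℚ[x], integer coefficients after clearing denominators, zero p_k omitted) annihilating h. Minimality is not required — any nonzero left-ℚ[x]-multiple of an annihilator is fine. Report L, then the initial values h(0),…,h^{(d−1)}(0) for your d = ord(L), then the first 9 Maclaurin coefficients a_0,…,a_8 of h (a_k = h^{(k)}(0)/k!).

f: a_k = -3, -9, -27/2, -27/2, -81/8, -243/40, -243/80, -729/560, -2187/4480, …
Substitute x→r, Dx→(1/r')Dx; clear ⇒ L₀.
h₀' ⇒ L via d/dx closure of L₀.
L = (4 - 2·x) + (-1 - 2·x - x^2)·Dx  (order 1).
h: a_k = -18, -72, -54, 72, 18, -432/5, 342/5, 288/35, -2754/35, …
ICs: h(0) = -18.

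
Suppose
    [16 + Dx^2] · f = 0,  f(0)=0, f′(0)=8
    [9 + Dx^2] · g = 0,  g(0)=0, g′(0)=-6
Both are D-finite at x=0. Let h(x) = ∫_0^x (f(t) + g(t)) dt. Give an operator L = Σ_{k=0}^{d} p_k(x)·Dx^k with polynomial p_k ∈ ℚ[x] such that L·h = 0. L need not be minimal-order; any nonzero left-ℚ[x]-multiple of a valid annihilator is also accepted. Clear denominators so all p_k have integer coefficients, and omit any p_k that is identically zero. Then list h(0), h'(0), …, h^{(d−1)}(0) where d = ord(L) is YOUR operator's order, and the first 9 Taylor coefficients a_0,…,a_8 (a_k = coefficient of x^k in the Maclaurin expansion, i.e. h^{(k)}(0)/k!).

f: a_k = 0, 8, 0, -64/3, 0, 256/15, 0, -2048/315, 0, …
g: a_k = 0, -6, 0, 9, 0, -81/20, 0, 243/280, 0, …
L₀ := lclm(L_f,L_g); ord L₀ ≤ 2+2.
∫: right-multiply L₀ by Dx.
L = 144·Dx + 25·Dx^3 + Dx^5  (order 5).
h: a_k = 0, 0, 1, 0, -37/12, 0, 781/360, 0, -14197/20160, …
ICs: h(0) = 0, h′(0) = 0, h′′(0) = 2, h′′′(0) = 0, h′′′′(0) = -74.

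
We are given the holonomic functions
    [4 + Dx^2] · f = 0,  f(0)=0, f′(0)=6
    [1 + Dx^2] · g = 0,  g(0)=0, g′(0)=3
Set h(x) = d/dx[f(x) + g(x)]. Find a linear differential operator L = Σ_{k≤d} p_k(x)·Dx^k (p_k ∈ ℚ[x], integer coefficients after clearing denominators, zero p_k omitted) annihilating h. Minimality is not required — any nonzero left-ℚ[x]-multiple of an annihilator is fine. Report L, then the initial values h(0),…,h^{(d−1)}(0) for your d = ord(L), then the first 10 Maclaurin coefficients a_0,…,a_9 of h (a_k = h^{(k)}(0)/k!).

f: a_k = 0, 6, 0, -4, 0, 4/5, 0, -8/105, 0, 4/945, …
g: a_k = 0, 3, 0, -1/2, 0, 1/40, 0, -1/1680, 0, 1/120960, …
f+g: L₀ = lclm(L_f,L_g), ord ≤ 2+2.
h=h₀': d/dx-closure on L₀ ⇒ L.
L = 4 + 5·Dx^2 + Dx^4  (order 4).
h: a_k = 9, 0, -27/2, 0, 33/8, 0, -43/80, 0, 171/4480, 0, …
ICs: h(0) = 9, h′(0) = 0, h′′(0) = -27, h′′′(0) = 0.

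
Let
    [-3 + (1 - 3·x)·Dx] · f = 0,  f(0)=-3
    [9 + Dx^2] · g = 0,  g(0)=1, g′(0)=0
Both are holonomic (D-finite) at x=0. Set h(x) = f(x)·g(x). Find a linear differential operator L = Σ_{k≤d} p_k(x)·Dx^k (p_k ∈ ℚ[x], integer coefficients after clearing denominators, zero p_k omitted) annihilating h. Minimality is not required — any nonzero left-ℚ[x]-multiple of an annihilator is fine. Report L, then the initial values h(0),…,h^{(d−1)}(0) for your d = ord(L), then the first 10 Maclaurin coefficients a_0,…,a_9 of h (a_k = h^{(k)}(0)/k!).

L = (-9 + 27·x) + 6·Dx + (-1 + 3·x)·Dx^2  (order 2).
h: a_k = -3, -9, -27/2, -81/2, -1053/8, -3159/8, -94527/80, -283581/80, -9528759/896, -28586277/896, …
ICs: h(0) = -3, h′(0) = -9.

f: a_k = -3, -9, -27, -81, -243, -729, -2187, -6561, -19683, -59049, …
g: a_k = 1, 0, -9/2, 0, 27/8, 0, -81/80, 0, 729/4480, 0, …
h₀=f·g: eliminate ⇒ L₀, order ≤ 1·2.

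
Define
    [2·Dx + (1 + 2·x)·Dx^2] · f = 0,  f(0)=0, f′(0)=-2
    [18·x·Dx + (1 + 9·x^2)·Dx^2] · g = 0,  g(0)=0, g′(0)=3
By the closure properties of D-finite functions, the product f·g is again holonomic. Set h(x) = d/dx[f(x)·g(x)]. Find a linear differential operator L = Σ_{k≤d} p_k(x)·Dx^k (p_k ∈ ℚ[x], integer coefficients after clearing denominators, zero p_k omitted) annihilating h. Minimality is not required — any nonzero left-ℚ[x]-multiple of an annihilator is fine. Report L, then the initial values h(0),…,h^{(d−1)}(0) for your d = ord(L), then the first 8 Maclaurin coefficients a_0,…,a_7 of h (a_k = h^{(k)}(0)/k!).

f: a_k = 0, -2, 2, -8/3, 4, -32/5, 32/3, -128/7, …
g: a_k = 0, 3, 0, -9, 0, 243/5, 0, -2187/7, …
Product ⇒ symmetric product L₀, ord ≤ 4.
h=h₀': d/dx-closure on L₀ ⇒ L.
L = (792 + 3024·x + 22680·x^2 + 102384·x^3 + 174960·x^4 + 151632·x^5 + 104976·x^7) + (332 + 4752·x + 28908·x^2 + 127008·x^3 + 351216·x^4 + 542376·x^5 + 408240·x^6 + 157464·x^7 + 367416·x^8)·Dx + (44 + 916·x + 6696·x^2 + 27252·x^3 + 85860·x^4 + 193428·x^5 + 279936·x^6 + 224532·x^7 + 157464·x^8 + 209952·x^9)·Dx^2 + (10 + 76·x + 418·x^2 + 1728·x^3 + 5391·x^4 + 12960·x^5 + 24948·x^6 + 34992·x^7 + 29889·x^8 + 26244·x^9 + 26244·x^10)·Dx^3  (order 3).
h: a_k = 0, -12, 18, 40, -30, -2772/5, 3262/5, 3984, …
ICs: h(0) = 0, h′(0) = -12, h′′(0) = 36.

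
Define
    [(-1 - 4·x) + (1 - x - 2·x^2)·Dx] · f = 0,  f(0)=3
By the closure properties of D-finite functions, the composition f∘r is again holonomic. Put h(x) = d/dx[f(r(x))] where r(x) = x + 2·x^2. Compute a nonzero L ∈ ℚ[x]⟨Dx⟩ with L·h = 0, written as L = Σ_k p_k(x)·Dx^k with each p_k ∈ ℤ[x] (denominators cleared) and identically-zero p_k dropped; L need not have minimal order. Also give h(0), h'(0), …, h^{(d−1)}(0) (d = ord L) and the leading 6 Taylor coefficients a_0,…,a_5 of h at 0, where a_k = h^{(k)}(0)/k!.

L = (10 + 72·x + 240·x^2 + 544·x^3 + 1344·x^4 + 1920·x^5 + 1280·x^6) + (-1 - 7·x - 12·x^2 + 32·x^3 + 200·x^4 + 384·x^5 + 448·x^6 + 256·x^7)·Dx  (order 1).
h: a_k = 3, 30, 153, 636, 2535, 10026, …
ICs: h(0) = 3.

f: a_k = 3, 3, 9, 15, 33, 63, …
f∘r: x↦r, Dx↦Dx/r' in L_f ⇒ L₀.
Derive L from L₀ (diff closure).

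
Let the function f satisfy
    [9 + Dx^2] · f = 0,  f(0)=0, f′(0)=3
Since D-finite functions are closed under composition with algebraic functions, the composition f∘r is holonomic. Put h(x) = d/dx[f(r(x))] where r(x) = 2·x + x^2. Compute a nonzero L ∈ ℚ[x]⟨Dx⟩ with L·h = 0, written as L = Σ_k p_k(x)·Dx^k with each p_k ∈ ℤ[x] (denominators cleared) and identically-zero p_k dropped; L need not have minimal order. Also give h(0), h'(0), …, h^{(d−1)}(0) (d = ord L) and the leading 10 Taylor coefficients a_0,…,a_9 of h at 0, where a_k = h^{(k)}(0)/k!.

f: a_k = 0, 3, 0, -9/2, 0, 81/40, 0, -243/560, 0, 243/4480, …
L₀ from L_f via x↦r, Dx↦r'^{-1}Dx.
h₀' ⇒ L via d/dx closure of L₀.
L = (39 + 144·x + 216·x^2 + 144·x^3 + 36·x^4) + (-3 - 3·x)·Dx + (1 + 2·x + x^2)·Dx^2  (order 2).
h: a_k = 6, 6, -108, -216, 189, 945, 3726/5, -4536/5, -306909/140, -32481/28, …
ICs: h(0) = 6, h′(0) = 6.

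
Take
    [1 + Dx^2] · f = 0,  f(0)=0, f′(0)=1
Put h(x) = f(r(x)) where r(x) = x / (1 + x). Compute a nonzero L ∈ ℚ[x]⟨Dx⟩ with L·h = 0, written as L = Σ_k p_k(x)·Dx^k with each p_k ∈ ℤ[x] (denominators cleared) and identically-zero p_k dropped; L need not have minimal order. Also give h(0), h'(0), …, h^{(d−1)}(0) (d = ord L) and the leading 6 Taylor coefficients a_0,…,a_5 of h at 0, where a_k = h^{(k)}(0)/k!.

f: a_k = 0, 1, 0, -1/6, 0, 1/120, …
f∘r: x↦r, Dx↦Dx/r' in L_f ⇒ L₀.
L = 1 + (2 + 6·x + 6·x^2 + 2·x^3)·Dx + (1 + 4·x + 6·x^2 + 4·x^3 + x^4)·Dx^2  (order 2).
h: a_k = 0, 1, -1, 5/6, -1/2, 1/120, …
ICs: h(0) = 0, h′(0) = 1.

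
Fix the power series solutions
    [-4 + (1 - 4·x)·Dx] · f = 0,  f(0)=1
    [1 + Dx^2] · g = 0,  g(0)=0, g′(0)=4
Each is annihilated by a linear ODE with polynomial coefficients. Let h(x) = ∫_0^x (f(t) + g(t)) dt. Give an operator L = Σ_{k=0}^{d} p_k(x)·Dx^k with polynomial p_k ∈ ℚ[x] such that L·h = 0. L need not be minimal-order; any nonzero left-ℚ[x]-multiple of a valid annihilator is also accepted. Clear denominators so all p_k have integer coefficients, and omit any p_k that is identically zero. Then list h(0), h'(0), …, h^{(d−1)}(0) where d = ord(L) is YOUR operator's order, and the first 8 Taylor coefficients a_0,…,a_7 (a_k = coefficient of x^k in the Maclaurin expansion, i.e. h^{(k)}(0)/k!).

f: a_k = 1, 4, 16, 64, 256, 1024, 4096, 16384, …
g: a_k = 0, 4, 0, -2/3, 0, 1/30, 0, -1/1260, …
Sum ⇒ L₀ = lclm(L_f,L_g) in ℚ(x)⟨Dx⟩.
h=∫h₀ ⇒ L = L₀·Dx.
L = (388 - 32·x + 64·x^2)·Dx + (-33 + 140·x - 48·x^2 + 64·x^3)·Dx^2 + (388 - 32·x + 64·x^2)·Dx^3 + (-33 + 140·x - 48·x^2 + 64·x^3)·Dx^4  (order 4).
h: a_k = 0, 1, 4, 16/3, 95/6, 256/5, 30721/180, 4096/7, …
ICs: h(0) = 0, h′(0) = 1, h′′(0) = 8, h′′′(0) = 32.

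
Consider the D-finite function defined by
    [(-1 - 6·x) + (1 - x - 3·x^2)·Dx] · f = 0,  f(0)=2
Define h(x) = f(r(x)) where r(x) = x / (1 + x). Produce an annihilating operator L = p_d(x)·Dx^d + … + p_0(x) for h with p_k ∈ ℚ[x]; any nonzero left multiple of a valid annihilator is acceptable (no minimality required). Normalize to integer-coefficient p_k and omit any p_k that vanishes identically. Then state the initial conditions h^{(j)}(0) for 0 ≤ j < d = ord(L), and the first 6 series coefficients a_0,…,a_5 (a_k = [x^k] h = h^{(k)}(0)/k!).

f: a_k = 2, 2, 8, 14, 38, 80, …
Substitute x→r, Dx→(1/r')Dx; clear ⇒ L₀.
L = (1 + 7·x) + (-1 - 2·x + 2·x^2 + 3·x^3)·Dx  (order 1).
h: a_k = 2, 2, 6, 0, 18, -18, …
ICs: h(0) = 2.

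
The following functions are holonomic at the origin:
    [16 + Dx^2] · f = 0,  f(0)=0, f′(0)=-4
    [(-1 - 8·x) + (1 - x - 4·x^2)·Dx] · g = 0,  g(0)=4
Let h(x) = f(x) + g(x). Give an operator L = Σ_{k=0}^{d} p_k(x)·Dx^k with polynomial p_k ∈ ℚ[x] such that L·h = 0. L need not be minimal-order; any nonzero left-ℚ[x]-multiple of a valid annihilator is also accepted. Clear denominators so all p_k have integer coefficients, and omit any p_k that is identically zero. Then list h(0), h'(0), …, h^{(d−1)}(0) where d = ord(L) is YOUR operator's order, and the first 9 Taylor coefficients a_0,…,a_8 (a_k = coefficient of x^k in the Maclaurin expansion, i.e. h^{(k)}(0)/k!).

L = (-560 - 4608·x - 1664·x^2 - 6144·x^3 - 10240·x^4 - 16384·x^5) + (208 - 272·x - 896·x^2 + 1408·x^3 + 1536·x^4 - 6144·x^5 - 8192·x^6)·Dx + (-35 - 288·x - 104·x^2 - 384·x^3 - 640·x^4 - 1024·x^5)·Dx^2 + (13 - 17·x - 56·x^2 + 88·x^3 + 96·x^4 - 384·x^5 - 512·x^6)·Dx^3  (order 3).
h: a_k = 4, 0, 20, 140/3, 116, 3772/15, 724, 556684/315, 4660, …
ICs: h(0) = 4, h′(0) = 0, h′′(0) = 40.

f: a_k = 0, -4, 0, 32/3, 0, -128/15, 0, 1024/315, 0, …
g: a_k = 4, 4, 20, 36, 116, 260, 724, 1764, 4660, …
Weyl lclm of L_f,L_g ⇒ L₀ (ord ≤ 3).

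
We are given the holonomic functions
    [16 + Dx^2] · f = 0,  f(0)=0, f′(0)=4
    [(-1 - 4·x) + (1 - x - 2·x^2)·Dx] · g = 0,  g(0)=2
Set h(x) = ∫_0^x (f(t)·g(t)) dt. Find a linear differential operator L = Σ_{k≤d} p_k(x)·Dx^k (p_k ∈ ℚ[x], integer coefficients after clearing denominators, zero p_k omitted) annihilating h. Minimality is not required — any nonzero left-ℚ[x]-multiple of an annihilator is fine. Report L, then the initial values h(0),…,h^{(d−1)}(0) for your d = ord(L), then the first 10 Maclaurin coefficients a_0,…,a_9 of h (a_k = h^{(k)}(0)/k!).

f: a_k = 0, 4, 0, -32/3, 0, 128/15, 0, -1024/315, 0, 2048/2835, …
g: a_k = 2, 2, 6, 10, 22, 42, 86, 170, 342, 682, …
L₀ := L_f ⊗_s L_g (sym. prod.), ord ≤ 2.
h=∫₀ˣh₀: take L = L₀·Dx.
L = (-12 + 16·x + 32·x^2)·Dx + (2 + 8·x)·Dx^2 + (-1 + x + 2·x^2)·Dx^3  (order 3).
h: a_k = 0, 0, 4, 8/3, 2/3, 56/15, 308/45, 56/5, 1213/63, 97912/2835, …
ICs: h(0) = 0, h′(0) = 0, h′′(0) = 8.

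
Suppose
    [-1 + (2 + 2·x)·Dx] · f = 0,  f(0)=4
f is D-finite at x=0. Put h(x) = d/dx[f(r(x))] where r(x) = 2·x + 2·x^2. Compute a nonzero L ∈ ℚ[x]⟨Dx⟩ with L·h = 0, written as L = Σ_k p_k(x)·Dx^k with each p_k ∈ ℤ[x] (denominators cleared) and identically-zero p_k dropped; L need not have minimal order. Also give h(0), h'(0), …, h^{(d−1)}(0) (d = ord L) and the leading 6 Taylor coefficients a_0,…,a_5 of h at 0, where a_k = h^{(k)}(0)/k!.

L = 1 + (-1 - 4·x - 6·x^2 - 4·x^3)·Dx  (order 1).
h: a_k = 4, 4, -6, 6, -5/2, -9/2, …
ICs: h(0) = 4.

f: a_k = 4, 2, -1/2, 1/4, -5/32, 7/64, …
Change of var in L_f (x↦r) gives L₀.
h₀' ⇒ L via d/dx closure of L₀.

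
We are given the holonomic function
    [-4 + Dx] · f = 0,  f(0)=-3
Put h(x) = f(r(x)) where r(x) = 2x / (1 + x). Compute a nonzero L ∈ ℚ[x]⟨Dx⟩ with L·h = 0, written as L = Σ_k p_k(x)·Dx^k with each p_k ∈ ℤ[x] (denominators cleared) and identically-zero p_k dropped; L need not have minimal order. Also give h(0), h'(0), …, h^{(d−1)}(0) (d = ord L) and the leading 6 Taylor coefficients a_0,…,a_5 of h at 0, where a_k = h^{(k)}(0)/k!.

L = -8 + (1 + 2·x + x^2)·Dx  (order 1).
h: a_k = -3, -24, -72, -88, -8, 264/5, …
ICs: h(0) = -3.

f: a_k = -3, -12, -24, -32, -32, -128/5, …
Change of var in L_f (x↦r) gives L₀.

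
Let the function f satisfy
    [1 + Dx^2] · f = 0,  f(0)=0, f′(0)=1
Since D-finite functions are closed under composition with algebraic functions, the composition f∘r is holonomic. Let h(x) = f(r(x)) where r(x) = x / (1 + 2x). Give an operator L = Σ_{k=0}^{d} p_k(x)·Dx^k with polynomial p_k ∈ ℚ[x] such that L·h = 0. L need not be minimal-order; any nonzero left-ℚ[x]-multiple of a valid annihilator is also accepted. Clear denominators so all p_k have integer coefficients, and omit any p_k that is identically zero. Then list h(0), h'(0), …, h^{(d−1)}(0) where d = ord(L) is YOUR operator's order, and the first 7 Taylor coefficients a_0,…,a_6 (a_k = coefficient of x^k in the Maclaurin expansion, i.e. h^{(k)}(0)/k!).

f: a_k = 0, 1, 0, -1/6, 0, 1/120, 0, …
L₀ from L_f via x↦r, Dx↦r'^{-1}Dx.
L = 1 + (4 + 24·x + 48·x^2 + 32·x^3)·Dx + (1 + 8·x + 24·x^2 + 32·x^3 + 16·x^4)·Dx^2  (order 2).
h: a_k = 0, 1, -2, 23/6, -7, 1441/120, -75/4, …
ICs: h(0) = 0, h′(0) = 1.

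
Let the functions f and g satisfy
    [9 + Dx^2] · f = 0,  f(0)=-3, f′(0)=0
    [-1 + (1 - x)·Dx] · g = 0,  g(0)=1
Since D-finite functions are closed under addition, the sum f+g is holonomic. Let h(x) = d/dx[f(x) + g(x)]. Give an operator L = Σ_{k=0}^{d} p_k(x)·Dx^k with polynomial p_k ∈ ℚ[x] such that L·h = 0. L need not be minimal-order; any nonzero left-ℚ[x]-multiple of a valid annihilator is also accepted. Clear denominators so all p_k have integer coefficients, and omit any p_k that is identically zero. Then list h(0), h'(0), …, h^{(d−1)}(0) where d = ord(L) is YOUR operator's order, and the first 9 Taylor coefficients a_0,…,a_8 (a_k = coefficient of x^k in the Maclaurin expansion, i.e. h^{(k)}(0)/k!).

L = (126 - 108·x + 54·x^2) + (-45 + 99·x - 81·x^2 + 27·x^3)·Dx + (14 - 12·x + 6·x^2)·Dx^2 + (-5 + 11·x - 9·x^2 + 3·x^3)·Dx^3  (order 3).
h: a_k = 1, 29, 3, -73/2, 5, 969/40, 7, 2293/560, 9, …
ICs: h(0) = 1, h′(0) = 29, h′′(0) = 6.

f: a_k = -3, 0, 27/2, 0, -81/8, 0, 243/80, 0, -2187/4480, …
g: a_k = 1, 1, 1, 1, 1, 1, 1, 1, 1, …
L₀ := lclm(L_f,L_g); ord L₀ ≤ 2+1.
h=h₀': d/dx-closure on L₀ ⇒ L.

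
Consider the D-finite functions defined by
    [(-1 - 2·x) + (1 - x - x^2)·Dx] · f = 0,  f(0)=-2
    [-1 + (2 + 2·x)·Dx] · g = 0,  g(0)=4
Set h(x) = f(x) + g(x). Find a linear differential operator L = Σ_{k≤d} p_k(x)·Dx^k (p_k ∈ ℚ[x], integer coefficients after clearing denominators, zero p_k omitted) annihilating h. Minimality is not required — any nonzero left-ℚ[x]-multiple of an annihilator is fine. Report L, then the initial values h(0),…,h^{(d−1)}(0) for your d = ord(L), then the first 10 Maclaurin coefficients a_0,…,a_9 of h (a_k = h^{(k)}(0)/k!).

f: a_k = -2, -2, -4, -6, -10, -16, -26, -42, -68, -110, …
g: a_k = 4, 2, -1/2, 1/4, -5/32, 7/64, -21/256, 33/512, -429/8192, 715/16384, …
L₀ := lclm(L_f,L_g); ord L₀ ≤ 1+1.
L = (-9 - 21·x - 21·x^2 - 10·x^3) + (17 + 54·x + 87·x^2 + 74·x^3 + 25·x^4)·Dx + (-2 - 14·x - 6·x^2 + 30·x^3 + 34·x^4 + 10·x^5)·Dx^2  (order 2).
h: a_k = 2, 0, -9/2, -23/4, -325/32, -1017/64, -6677/256, -21471/512, -557485/8192, -1801525/16384, …
ICs: h(0) = 2, h′(0) = 0.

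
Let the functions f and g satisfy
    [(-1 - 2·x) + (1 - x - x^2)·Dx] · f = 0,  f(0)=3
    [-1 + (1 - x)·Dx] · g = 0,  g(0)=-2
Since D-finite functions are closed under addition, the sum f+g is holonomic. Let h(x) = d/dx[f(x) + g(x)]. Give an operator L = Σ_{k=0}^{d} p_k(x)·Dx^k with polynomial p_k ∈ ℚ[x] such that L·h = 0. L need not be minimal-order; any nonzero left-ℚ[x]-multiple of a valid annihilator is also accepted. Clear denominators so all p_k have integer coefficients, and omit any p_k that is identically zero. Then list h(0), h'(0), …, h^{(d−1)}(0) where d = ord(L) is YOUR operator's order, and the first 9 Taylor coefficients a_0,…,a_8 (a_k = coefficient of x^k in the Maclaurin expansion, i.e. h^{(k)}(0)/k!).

f: a_k = 3, 3, 6, 9, 15, 24, 39, 63, 102, …
g: a_k = -2, -2, -2, -2, -2, -2, -2, -2, -2, …
L₀ := lclm(L_f,L_g); ord L₀ ≤ 1+1.
Differentiate: ansatz ord ≤ ord L₀ ⇒ L.
L = (-6 - 24·x - 24·x^3 + 6·x^4) + (6 + 6·x - 6·x^2 - 21·x^4 + 6·x^5)·Dx + (-1 + 2·x - 3·x^2 + 6·x^3 - 2·x^4 - 3·x^5 + x^6)·Dx^2  (order 2).
h: a_k = 1, 8, 21, 52, 110, 222, 427, 800, 1467, …
ICs: h(0) = 1, h′(0) = 8.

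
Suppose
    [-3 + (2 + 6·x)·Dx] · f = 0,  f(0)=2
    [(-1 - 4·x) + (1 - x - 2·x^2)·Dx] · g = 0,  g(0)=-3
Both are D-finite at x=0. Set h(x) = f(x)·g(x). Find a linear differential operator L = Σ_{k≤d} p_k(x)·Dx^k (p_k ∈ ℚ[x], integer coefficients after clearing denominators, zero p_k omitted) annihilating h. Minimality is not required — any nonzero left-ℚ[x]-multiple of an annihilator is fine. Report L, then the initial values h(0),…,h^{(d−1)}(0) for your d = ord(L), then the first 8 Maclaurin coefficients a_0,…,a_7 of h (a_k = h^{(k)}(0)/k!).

L = (5 + 11·x + 18·x^2) + (-2 - 4·x + 10·x^2 + 12·x^3)·Dx  (order 1).
h: a_k = -6, -15, -81/4, -483/8, -5241/64, -31041/128, -162093/512, -1037355/1024, …
ICs: h(0) = -6.

f: a_k = 2, 3, -9/4, 27/8, -405/64, 1701/128, -15309/512, 72171/1024, …
g: a_k = -3, -3, -9, -15, -33, -63, -129, -255, …
Sym-product of L_f,L_g gives L₀ (≤ ord 1).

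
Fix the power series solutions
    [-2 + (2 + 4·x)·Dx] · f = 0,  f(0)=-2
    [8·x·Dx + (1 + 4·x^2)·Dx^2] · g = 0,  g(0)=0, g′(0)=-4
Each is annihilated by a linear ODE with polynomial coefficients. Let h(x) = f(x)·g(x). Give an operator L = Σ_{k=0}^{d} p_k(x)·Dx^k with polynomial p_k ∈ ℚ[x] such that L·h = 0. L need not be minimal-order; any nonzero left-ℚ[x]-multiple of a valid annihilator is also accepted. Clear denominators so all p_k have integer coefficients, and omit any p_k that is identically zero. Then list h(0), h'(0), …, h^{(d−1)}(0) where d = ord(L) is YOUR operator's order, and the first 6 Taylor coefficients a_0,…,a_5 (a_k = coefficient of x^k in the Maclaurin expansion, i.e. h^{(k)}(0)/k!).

f: a_k = -2, -2, 1, -1, 5/4, -7/4, …
g: a_k = 0, -4, 0, 16/3, 0, -64/5, …
h₀=f·g: eliminate ⇒ L₀, order ≤ 1·2.
L = (3 - 8·x - 4·x^2) + (-2 + 4·x + 24·x^2 + 16·x^3)·Dx + (1 + 4·x + 8·x^2 + 16·x^3 + 16·x^4)·Dx^2  (order 2).
h: a_k = 0, 8, 8, -44/3, -20/3, 389/15, …
ICs: h(0) = 0, h′(0) = 8.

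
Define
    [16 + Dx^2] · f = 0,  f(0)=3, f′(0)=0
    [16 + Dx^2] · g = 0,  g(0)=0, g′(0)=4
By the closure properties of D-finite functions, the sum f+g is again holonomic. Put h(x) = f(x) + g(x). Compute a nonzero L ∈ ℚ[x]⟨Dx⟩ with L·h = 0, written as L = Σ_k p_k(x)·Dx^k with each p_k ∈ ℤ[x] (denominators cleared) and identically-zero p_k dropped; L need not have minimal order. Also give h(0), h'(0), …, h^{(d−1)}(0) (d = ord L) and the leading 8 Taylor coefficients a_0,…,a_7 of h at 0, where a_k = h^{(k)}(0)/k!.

L = 16 + Dx^2  (order 2).
h: a_k = 3, 4, -24, -32/3, 32, 128/15, -256/15, -1024/315, …
ICs: h(0) = 3, h′(0) = 4.

f: a_k = 3, 0, -24, 0, 32, 0, -256/15, 0, …
g: a_k = 0, 4, 0, -32/3, 0, 128/15, 0, -1024/315, …
Sum ⇒ L₀ = lclm(L_f,L_g) in ℚ(x)⟨Dx⟩.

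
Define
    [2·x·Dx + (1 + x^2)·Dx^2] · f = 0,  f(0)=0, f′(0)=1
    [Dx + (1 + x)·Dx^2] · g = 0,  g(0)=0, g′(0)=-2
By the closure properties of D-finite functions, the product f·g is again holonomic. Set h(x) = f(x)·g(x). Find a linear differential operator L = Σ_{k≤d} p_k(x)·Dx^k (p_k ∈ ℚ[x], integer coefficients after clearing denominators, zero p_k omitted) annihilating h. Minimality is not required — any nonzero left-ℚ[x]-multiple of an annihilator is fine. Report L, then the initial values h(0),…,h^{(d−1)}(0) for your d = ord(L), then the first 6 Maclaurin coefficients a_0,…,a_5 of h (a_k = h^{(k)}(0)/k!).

L = (24 + 44·x + 80·x^2 + 156·x^3 + 120·x^4 + 52·x^5 + 4·x^7)·Dx + (18 + 124·x + 308·x^2 + 484·x^3 + 544·x^4 + 372·x^5 + 140·x^6 + 12·x^7 + 14·x^8)·Dx^2 + (12 + 64·x + 192·x^2 + 312·x^3 + 360·x^4 + 312·x^5 + 192·x^6 + 72·x^7 + 12·x^8 + 8·x^9)·Dx^3 + (5 + 18·x + 37·x^2 + 56·x^3 + 66·x^4 + 60·x^5 + 42·x^6 + 24·x^7 + 9·x^8 + 2·x^9 + x^10)·Dx^4  (order 4).
h: a_k = 0, 0, -2, 1, 0, 1/6, …
ICs: h(0) = 0, h′(0) = 0, h′′(0) = -4, h′′′(0) = 6.

f: a_k = 0, 1, 0, -1/3, 0, 1/5, …
g: a_k = 0, -2, 1, -2/3, 1/2, -2/5, …
Product ⇒ symmetric product L₀, ord ≤ 4.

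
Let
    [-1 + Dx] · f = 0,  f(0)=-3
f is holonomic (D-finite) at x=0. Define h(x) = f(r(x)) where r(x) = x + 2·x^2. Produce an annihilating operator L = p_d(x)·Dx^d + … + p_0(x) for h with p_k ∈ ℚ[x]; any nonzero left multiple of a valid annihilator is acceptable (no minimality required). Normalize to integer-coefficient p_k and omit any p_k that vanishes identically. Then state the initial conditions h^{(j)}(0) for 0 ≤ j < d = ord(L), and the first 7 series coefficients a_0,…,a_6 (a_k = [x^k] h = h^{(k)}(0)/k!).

f: a_k = -3, -3, -3/2, -1/2, -1/8, -1/40, -1/240, …
Substitute x→r, Dx→(1/r')Dx; clear ⇒ L₀.
L = (-1 - 4·x) + Dx  (order 1).
h: a_k = -3, -3, -15/2, -13/2, -73/8, -281/40, -1741/240, …
ICs: h(0) = -3.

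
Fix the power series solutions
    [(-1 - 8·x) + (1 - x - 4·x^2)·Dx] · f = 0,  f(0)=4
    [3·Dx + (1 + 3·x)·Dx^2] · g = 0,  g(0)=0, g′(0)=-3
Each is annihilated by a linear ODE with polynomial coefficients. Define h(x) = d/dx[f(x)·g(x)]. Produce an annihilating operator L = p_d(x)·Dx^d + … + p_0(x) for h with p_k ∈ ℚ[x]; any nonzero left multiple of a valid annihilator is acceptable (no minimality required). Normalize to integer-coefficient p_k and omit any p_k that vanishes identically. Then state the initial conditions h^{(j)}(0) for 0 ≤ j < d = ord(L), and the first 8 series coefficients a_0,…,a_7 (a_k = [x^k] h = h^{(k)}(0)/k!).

f: a_k = 4, 4, 20, 36, 116, 260, 724, 1764, …
g: a_k = 0, -3, 9/2, -9, 81/4, -243/5, 243/2, -2187/7, …
f·g: L₀ = L_f ⊗_s L_g, ord ≤ 1·2.
h=h₀': d/dx-closure on L₀ ⇒ L.
L = (444 + 2376·x + 5184·x^2) + (15 + 381·x + 2592·x^2 + 4032·x^3)·Dx + (-11 - 70·x - 19·x^2 + 468·x^3 + 576·x^4)·Dx^2  (order 2).
h: a_k = -12, 12, -234, 108, -2397, 3438/5, -21369, 192132/35, …
ICs: h(0) = -12, h′(0) = 12.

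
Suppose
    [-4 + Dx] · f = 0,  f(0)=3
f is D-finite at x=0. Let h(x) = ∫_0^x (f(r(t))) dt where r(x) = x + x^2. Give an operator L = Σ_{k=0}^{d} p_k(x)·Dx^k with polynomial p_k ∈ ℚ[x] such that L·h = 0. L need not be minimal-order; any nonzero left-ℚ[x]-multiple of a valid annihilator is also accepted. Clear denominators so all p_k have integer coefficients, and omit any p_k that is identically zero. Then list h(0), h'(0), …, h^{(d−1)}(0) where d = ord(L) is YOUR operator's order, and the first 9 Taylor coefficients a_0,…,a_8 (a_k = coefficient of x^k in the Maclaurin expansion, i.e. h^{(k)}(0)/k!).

f: a_k = 3, 12, 24, 32, 32, 128/5, 256/15, 1024/105, 512/105, …
h₀=f(r): pull back L_f along r ⇒ L₀.
∫: right-multiply L₀ by Dx.
L = (-4 - 8·x)·Dx + Dx^2  (order 2).
h: a_k = 0, 3, 6, 12, 20, 152/5, 208/5, 5536/105, 6512/105, …
ICs: h(0) = 0, h′(0) = 3.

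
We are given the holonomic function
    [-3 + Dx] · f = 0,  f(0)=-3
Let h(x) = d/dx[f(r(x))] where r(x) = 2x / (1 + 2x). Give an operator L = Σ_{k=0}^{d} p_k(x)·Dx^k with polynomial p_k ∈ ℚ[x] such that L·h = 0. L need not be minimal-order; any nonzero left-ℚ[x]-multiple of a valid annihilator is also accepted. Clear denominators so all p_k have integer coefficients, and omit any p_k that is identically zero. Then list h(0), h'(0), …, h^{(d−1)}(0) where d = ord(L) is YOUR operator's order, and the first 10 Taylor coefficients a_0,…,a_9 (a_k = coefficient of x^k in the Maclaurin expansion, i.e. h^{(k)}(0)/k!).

L = (2 - 8·x) + (-1 - 4·x - 4·x^2)·Dx  (order 1).
h: a_k = -18, -36, 108, -72, -252, 4968/5, -9864/5, 77904/35, 23004/35, -388296/35, …
ICs: h(0) = -18.

f: a_k = -3, -9, -27/2, -27/2, -81/8, -243/40, -243/80, -729/560, -2187/4480, -729/4480, …
h₀=f(r): pull back L_f along r ⇒ L₀.
Derive L from L₀ (diff closure).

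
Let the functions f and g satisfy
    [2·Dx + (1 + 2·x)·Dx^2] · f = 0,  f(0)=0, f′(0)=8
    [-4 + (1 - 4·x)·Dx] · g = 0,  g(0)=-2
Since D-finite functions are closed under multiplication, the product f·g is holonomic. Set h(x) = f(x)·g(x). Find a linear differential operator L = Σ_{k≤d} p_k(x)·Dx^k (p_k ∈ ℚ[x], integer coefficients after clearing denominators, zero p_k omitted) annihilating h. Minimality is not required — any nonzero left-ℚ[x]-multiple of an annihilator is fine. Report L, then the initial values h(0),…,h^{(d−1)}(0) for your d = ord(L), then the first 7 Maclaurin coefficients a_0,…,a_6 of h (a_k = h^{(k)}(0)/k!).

f: a_k = 0, 8, -8, 32/3, -16, 128/5, -128/3, …
g: a_k = -2, -8, -32, -128, -512, -2048, -8192, …
Product ⇒ symmetric product L₀, ord ≤ 2.
L = 8 + (6 + 24·x)·Dx + (-1 + 2·x + 8·x^2)·Dx^2  (order 2).
h: a_k = 0, -16, -48, -640/3, -2464/3, -50048/15, -66304/5, …
ICs: h(0) = 0, h′(0) = -16.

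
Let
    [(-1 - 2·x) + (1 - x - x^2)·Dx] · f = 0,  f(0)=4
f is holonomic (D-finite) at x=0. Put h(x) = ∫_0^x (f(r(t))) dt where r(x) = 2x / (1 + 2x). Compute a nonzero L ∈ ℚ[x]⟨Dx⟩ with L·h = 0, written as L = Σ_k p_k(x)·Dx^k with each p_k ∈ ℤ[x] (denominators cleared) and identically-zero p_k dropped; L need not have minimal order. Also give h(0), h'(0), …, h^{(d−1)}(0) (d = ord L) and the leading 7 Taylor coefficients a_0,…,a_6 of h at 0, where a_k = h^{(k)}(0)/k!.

L = (2 + 12·x)·Dx + (-1 - 4·x + 8·x^3)·Dx^2  (order 2).
h: a_k = 0, 4, 4, 16/3, 0, 64/5, -64/3, …
ICs: h(0) = 0, h′(0) = 4.

f: a_k = 4, 4, 8, 12, 20, 32, 52, …
Change of var in L_f (x↦r) gives L₀.
∫: right-multiply L₀ by Dx.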